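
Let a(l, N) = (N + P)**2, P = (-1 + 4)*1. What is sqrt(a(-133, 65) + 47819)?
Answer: 3*sqrt(5827) ≈ 229.00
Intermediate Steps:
P = 3 (P = 3*1 = 3)
a(l, N) = (3 + N)**2 (a(l, N) = (N + 3)**2 = (3 + N)**2)
sqrt(a(-133, 65) + 47819) = sqrt((3 + 65)**2 + 47819) = sqrt(68**2 + 47819) = sqrt(4624 + 47819) = sqrt(52443) = 3*sqrt(5827)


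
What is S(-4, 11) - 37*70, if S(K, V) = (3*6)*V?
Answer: -2392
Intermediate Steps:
S(K, V) = 18*V
S(-4, 11) - 37*70 = 18*11 - 37*70 = 198 - 2590 = -2392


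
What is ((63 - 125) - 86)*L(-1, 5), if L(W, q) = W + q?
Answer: -592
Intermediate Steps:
((63 - 125) - 86)*L(-1, 5) = ((63 - 125) - 86)*(-1 + 5) = (-62 - 86)*4 = -148*4 = -592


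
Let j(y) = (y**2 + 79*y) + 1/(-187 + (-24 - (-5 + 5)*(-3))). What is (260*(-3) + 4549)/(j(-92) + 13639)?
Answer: 795259/3130184 ≈ 0.25406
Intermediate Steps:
j(y) = -1/211 + y**2 + 79*y (j(y) = (y**2 + 79*y) + 1/(-187 + (-24 - 0*(-3))) = (y**2 + 79*y) + 1/(-187 + (-24 - 1*0)) = (y**2 + 79*y) + 1/(-187 + (-24 + 0)) = (y**2 + 79*y) + 1/(-187 - 24) = (y**2 + 79*y) + 1/(-211) = (y**2 + 79*y) - 1/211 = -1/211 + y**2 + 79*y)
(260*(-3) + 4549)/(j(-92) + 13639) = (260*(-3) + 4549)/((-1/211 + (-92)**2 + 79*(-92)) + 13639) = (-780 + 4549)/((-1/211 + 8464 - 7268) + 13639) = 3769/(252355/211 + 13639) = 3769/(3130184/211) = 3769*(211/3130184) = 795259/3130184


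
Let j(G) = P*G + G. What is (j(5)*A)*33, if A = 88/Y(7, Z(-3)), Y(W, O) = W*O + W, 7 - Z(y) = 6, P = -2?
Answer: -7260/7 ≈ -1037.1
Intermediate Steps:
Z(y) = 1 (Z(y) = 7 - 1*6 = 7 - 6 = 1)
j(G) = -G (j(G) = -2*G + G = -G)
Y(W, O) = W + O*W (Y(W, O) = O*W + W = W + O*W)
A = 44/7 (A = 88/((7*(1 + 1))) = 88/((7*2)) = 88/14 = 88*(1/14) = 44/7 ≈ 6.2857)
(j(5)*A)*33 = (-1*5*(44/7))*33 = -5*44/7*33 = -220/7*33 = -7260/7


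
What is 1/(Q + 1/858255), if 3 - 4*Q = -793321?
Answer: 858255/170218572406 ≈ 5.0421e-6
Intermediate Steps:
Q = 198331 (Q = ¾ - ¼*(-793321) = ¾ + 793321/4 = 198331)
1/(Q + 1/858255) = 1/(198331 + 1/858255) = 1/(170218572406/858255) = 858255/170218572406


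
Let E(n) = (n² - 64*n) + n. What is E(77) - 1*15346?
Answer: -14268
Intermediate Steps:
E(n) = n² - 63*n
E(77) - 1*15346 = 77*(-63 + 77) - 1*15346 = 77*14 - 15346 = 1078 - 15346 = -14268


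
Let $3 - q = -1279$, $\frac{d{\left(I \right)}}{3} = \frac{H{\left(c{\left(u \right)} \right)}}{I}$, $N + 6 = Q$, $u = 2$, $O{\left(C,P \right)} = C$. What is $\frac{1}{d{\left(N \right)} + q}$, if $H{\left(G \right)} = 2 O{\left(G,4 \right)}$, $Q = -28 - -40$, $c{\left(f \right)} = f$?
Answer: $\frac{1}{1284} \approx 0.00077882$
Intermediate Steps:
$Q = 12$ ($Q = -28 + 40 = 12$)
$H{\left(G \right)} = 2 G$
$N = 6$ ($N = -6 + 12 = 6$)
$d{\left(I \right)} = \frac{12}{I}$ ($d{\left(I \right)} = 3 \frac{2 \cdot 2}{I} = 3 \frac{4}{I} = \frac{12}{I}$)
$q = 1282$ ($q = 3 - -1279 = 3 + 1279 = 1282$)
$\frac{1}{d{\left(N \right)} + q} = \frac{1}{\frac{12}{6} + 1282} = \frac{1}{12 \cdot \frac{1}{6} + 1282} = \frac{1}{2 + 1282} = \frac{1}{1284}$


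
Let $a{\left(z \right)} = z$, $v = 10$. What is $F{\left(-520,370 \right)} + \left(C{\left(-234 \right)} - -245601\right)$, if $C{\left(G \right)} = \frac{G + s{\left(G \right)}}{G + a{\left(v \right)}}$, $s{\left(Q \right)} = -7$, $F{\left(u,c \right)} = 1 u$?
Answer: $\frac{54898385}{224} \approx 2.4508 \cdot 10^{5}$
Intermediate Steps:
$F{\left(u,c \right)} = u$
$C{\left(G \right)} = \frac{-7 + G}{10 + G}$ ($C{\left(G \right)} = \frac{G - 7}{G + 10} = \frac{-7 + G}{10 + G}$)
$F{\left(-520,370 \right)} + \left(C{\left(-234 \right)} - -245601\right) = -520 + \left(\frac{-7 - 234}{10 - 234} - -245601\right) = -520 + \left(\frac{1}{-224} \left(-241\right) + 245601\right) = -520 + \left(\left(- \frac{1}{224}\right) \left(-241\right) + 245601\right) = -520 + \left(\frac{241}{224} + 245601\right) = -520 + \frac{55014865}{224} = \frac{54898385}{224}$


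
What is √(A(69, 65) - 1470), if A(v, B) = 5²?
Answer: 17*I*√5 ≈ 38.013*I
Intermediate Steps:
A(v, B) = 25
√(A(69, 65) - 1470) = √(25 - 1470) = √(-1445) = 17*I*√5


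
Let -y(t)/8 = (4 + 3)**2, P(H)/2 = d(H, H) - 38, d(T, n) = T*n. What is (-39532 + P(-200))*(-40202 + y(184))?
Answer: -1639672848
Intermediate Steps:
P(H) = -76 + 2*H**2 (P(H) = 2*(H*H - 38) = 2*(H**2 - 38) = 2*(-38 + H**2) = -76 + 2*H**2)
y(t) = -392 (y(t) = -8*(4 + 3)**2 = -8*7**2 = -8*49 = -392)
(-39532 + P(-200))*(-40202 + y(184)) = (-39532 + (-76 + 2*(-200)**2))*(-40202 - 392) = (-39532 + (-76 + 2*40000))*(-40594) = (-39532 + (-76 + 80000))*(-40594) = (-39532 + 79924)*(-40594) = 40392*(-40594) = -1639672848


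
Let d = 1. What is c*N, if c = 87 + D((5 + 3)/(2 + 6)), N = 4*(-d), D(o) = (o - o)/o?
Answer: -348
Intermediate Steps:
D(o) = 0 (D(o) = 0/o = 0)
N = -4 (N = 4*(-1*1) = 4*(-1) = -4)
c = 87 (c = 87 + 0 = 87)
c*N = 87*(-4) = -348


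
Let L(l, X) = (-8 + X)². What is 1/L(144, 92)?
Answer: 1/7056 ≈ 0.00014172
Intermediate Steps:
1/L(144, 92) = 1/((-8 + 92)²) = 1/(84²) = 1/7056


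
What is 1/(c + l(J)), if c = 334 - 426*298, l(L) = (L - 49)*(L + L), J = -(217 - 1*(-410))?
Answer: 1/721090 ≈ 1.3868e-6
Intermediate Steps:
J = -627 (J = -(217 + 410) = -1*627 = -627)
l(L) = 2*L*(-49 + L) (l(L) = (-49 + L)*(2*L) = 2*L*(-49 + L))
c = -126614 (c = 334 - 126948 = -126614)
1/(c + l(J)) = 1/(-126614 + 2*(-627)*(-49 - 627)) = 1/(-126614 + 2*(-627)*(-676)) = 1/(-126614 + 847704) = 1/721090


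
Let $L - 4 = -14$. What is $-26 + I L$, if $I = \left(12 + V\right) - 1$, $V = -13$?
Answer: $-6$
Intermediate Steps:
$L = -10$ ($L = 4 - 14 = -10$)
$I = -2$ ($I = \left(12 - 13\right) - 1 = -1 - 1 = -2$)
$-26 + I L = -26 - -20 = -26 + 20 = -6$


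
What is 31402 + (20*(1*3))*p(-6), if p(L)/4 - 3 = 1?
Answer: 32362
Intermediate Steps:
p(L) = 16 (p(L) = 12 + 4*1 = 12 + 4 = 16)
31402 + (20*(1*3))*p(-6) = 31402 + (20*(1*3))*16 = 31402 + (20*3)*16 = 31402 + 60*16 = 31402 + 960 = 32362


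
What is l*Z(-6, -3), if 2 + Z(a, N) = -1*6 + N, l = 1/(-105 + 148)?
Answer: -11/43 ≈ -0.25581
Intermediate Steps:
l = 1/43 ≈ 0.023256
Z(a, N) = -8 + N (Z(a, N) = -2 + (-1*6 + N) = -2 + (-6 + N) = -8 + N)
l*Z(-6, -3) = (-8 - 3)/43 = (1/43)*(-11) = -11/43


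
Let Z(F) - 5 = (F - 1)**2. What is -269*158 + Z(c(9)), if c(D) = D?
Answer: -42433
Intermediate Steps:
Z(F) = 5 + (-1 + F)**2 (Z(F) = 5 + (F - 1)**2 = 5 + (-1 + F)**2)
-269*158 + Z(c(9)) = -269*158 + (5 + (-1 + 9)**2) = -42502 + (5 + 8**2) = -42502 + (5 + 64) = -42502 + 69 = -42433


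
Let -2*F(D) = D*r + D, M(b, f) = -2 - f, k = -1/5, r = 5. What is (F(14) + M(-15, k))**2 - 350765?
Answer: -8721164/25 ≈ -3.4885e+5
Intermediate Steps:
k = -1/5 (k = -1*1/5 = -1/5 ≈ -0.20000)
F(D) = -3*D (F(D) = -(D*5 + D)/2 = -(5*D + D)/2 = -3*D)
(F(14) + M(-15, k))**2 - 350765 = (-3*14 + (-2 - 1*(-1/5)))**2 - 350765 = (-42 + (-2 + 1/5))**2 - 350765 = (-42 - 9/5)**2 - 350765 = (-219/5)**2 - 350765 = 47961/25 - 350765 = -8721164/25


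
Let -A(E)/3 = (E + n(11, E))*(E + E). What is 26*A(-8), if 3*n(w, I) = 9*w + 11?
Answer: 35776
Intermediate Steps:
n(w, I) = 11/3 + 3*w (n(w, I) = (9*w + 11)/3 = (11 + 9*w)/3 = 11/3 + 3*w)
A(E) = -6*E*(110/3 + E) (A(E) = -3*(E + (11/3 + 3*11))*(E + E) = -3*(E + (11/3 + 33))*2*E = -3*(E + 110/3)*2*E = -3*(110/3 + E)*2*E = -6*E*(110/3 + E))
26*A(-8) = 26*(-2*(-8)*(110 + 3*(-8))) = 26*(-2*(-8)*(110 - 24)) = 26*(-2*(-8)*86) = 26*1376 = 35776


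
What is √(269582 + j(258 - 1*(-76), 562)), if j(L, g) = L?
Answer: 2*√67479 ≈ 519.53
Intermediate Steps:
√(269582 + j(258 - 1*(-76), 562)) = √(269582 + (258 - 1*(-76))) = √(269582 + (258 + 76)) = √(269582 + 334) = √269916 = 2*√67479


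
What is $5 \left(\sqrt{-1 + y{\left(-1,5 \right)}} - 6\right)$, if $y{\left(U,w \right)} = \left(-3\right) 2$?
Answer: $-30 + 5 i \sqrt{7} \approx -30.0 + 13.229 i$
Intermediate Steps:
$y{\left(U,w \right)} = -6$
$5 \left(\sqrt{-1 + y{\left(-1,5 \right)}} - 6\right) = 5 \left(\sqrt{-1 - 6} - 6\right) = 5 \left(\sqrt{-7} - 6\right) = 5 \left(i \sqrt{7} - 6\right) = 5 \left(-6 + i \sqrt{7}\right) = -30 + 5 i \sqrt{7}$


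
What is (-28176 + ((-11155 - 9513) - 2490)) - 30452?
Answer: -81786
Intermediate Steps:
(-28176 + ((-11155 - 9513) - 2490)) - 30452 = (-28176 + (-20668 - 2490)) - 30452 = (-28176 - 23158) - 30452 = -51334 - 30452 = -81786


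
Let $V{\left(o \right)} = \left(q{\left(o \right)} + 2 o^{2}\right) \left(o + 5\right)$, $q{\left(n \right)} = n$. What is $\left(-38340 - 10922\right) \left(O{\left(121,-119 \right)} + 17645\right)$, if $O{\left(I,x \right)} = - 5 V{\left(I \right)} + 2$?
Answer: $911654542666$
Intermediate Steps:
$V{\left(o \right)} = \left(5 + o\right) \left(o + 2 o^{2}\right)$ ($V{\left(o \right)} = \left(o + 2 o^{2}\right) \left(o + 5\right) = \left(o + 2 o^{2}\right) \left(5 + o\right) = \left(5 + o\right) \left(o + 2 o^{2}\right)$)
$O{\left(I,x \right)} = 2 - 5 I \left(5 + 2 I^{2} + 11 I\right)$ ($O{\left(I,x \right)} = - 5 I \left(5 + 2 I^{2} + 11 I\right) + 2 = 2 - 5 I \left(5 + 2 I^{2} + 11 I\right)$)
$\left(-38340 - 10922\right) \left(O{\left(121,-119 \right)} + 17645\right) = \left(-38340 - 10922\right) \left(\left(2 - 55 \cdot 121^{2} - 3025 - 10 \cdot 121^{3}\right) + 17645\right) = - 49262 \left(\left(2 - 805255 - 3025 - 17715610\right) + 17645\right) = - 49262 \left(-18523888 + 17645\right) = \left(-49262\right) \left(-18506243\right) = 911654542666$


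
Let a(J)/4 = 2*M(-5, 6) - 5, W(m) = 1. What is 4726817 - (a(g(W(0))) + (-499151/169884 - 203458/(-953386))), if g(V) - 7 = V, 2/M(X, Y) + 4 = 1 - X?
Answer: 382790714493754555/80982513612 ≈ 4.7268e+6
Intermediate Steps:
M(X, Y) = 2/(-3 - X) (M(X, Y) = 2/(-4 + (1 - X)) = 2/(-3 - X))
g(V) = 7 + V
a(J) = -12 (a(J) = 4*(2*(-2/(3 - 5)) - 5) = 4*(2*(-2/(-2)) - 5) = 4*(2*(-2*(-½)) - 5) = 4*(2*1 - 5) = 4*(2 - 5) = 4*(-3) = -12)
4726817 - (a(g(W(0))) + (-499151/169884 - 203458/(-953386))) = 4726817 - (-12 + (-499151/169884 - 203458/(-953386))) = 4726817 - (-12 + (-499151*1/169884 - 203458*(-1/953386))) = 4726817 - (-12 + (-499151/169884 + 101729/476693)) = 4726817 - (-12 - 220659658207/80982513612) = 4726817 - 1*(-1192449821551/80982513612) = 4726817 + 1192449821551/80982513612 = 382790714493754555/80982513612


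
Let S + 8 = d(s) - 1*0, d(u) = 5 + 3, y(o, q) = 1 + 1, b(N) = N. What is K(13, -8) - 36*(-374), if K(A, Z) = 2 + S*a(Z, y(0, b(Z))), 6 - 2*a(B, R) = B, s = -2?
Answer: 13466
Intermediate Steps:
y(o, q) = 2
a(B, R) = 3 - B/2
d(u) = 8
S = 0 (S = -8 + (8 - 1*0) = -8 + (8 + 0) = -8 + 8 = 0)
K(A, Z) = 2 (K(A, Z) = 2 + 0*(3 - Z/2) = 2 + 0 = 2)
K(13, -8) - 36*(-374) = 2 - 36*(-374) = 2 + 13464 = 13466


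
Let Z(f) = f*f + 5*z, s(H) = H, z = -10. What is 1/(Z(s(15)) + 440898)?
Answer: 1/441073 ≈ 2.2672e-6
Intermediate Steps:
Z(f) = -50 + f² (Z(f) = f*f + 5*(-10) = f² - 50 = -50 + f²)
1/(Z(s(15)) + 440898) = 1/((-50 + 15²) + 440898) = 1/((-50 + 225) + 440898) = 1/(175 + 440898) = 1/441073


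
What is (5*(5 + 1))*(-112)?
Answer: -3360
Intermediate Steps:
(5*(5 + 1))*(-112) = (5*6)*(-112) = 30*(-112) = -3360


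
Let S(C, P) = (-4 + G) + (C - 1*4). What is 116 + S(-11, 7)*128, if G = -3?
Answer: -2700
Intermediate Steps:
S(C, P) = -11 + C (S(C, P) = (-4 - 3) + (C - 1*4) = -7 + (C - 4) = -7 + (-4 + C) = -11 + C)
116 + S(-11, 7)*128 = 116 + (-11 - 11)*128 = 116 - 22*128 = 116 - 2816 = -2700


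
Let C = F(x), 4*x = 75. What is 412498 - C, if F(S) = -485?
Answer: 412983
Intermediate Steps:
x = 75/4 (x = (1/4)*75 = 75/4 ≈ 18.750)
C = -485
412498 - C = 412498 - 1*(-485) = 412498 + 485 = 412983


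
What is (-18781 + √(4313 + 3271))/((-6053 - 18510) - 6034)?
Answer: 2683/4371 - 4*√474/30597 ≈ 0.61097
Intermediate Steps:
(-18781 + √(4313 + 3271))/((-6053 - 18510) - 6034) = (-18781 + √7584)/(-24563 - 6034) = (-18781 + 4*√474)/(-30597) = (-18781 + 4*√474)*(-1/30597) = 2683/4371 - 4*√474/30597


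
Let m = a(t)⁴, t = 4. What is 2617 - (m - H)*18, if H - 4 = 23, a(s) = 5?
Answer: -8147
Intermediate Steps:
H = 27 (H = 4 + 23 = 27)
m = 625 (m = 5⁴ = 625)
2617 - (m - H)*18 = 2617 - (625 - 1*27)*18 = 2617 - (625 - 27)*18 = 2617 - 598*18 = 2617 - 1*10764 = 2617 - 10764 = -8147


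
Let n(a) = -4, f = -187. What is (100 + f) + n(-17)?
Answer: -91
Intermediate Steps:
(100 + f) + n(-17) = (100 - 187) - 4 = -87 - 4 = -91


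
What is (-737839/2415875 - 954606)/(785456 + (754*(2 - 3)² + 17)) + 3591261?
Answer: 6821332761683963036/1899426153625 ≈ 3.5913e+6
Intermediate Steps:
(-737839/2415875 - 954606)/(785456 + (754*(2 - 3)² + 17)) + 3591261 = (-737839*1/2415875 - 954606)/(785456 + (754*(-1)² + 17)) + 3591261 = (-737839/2415875 - 954606)/(785456 + (754*1 + 17)) + 3591261 = -2306209508089/(2415875*(785456 + (754 + 17))) + 3591261 = -2306209508089/(2415875*(785456 + 771)) + 3591261 = -2306209508089/2415875/786227 + 3591261 = -2306209508089/2415875*1/786227 + 3591261 = -2306209508089/1899426153625 + 3591261 = 6821332761683963036/1899426153625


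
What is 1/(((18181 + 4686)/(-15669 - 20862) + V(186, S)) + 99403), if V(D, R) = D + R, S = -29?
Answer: 36531/3637003493 ≈ 1.0044e-5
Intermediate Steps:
1/(((18181 + 4686)/(-15669 - 20862) + V(186, S)) + 99403) = 1/(((18181 + 4686)/(-15669 - 20862) + (186 - 29)) + 99403) = 1/((22867/(-36531) + 157) + 99403) = 1/((22867*(-1/36531) + 157) + 99403) = 1/((-22867/36531 + 157) + 99403) = 1/(5712500/36531 + 99403) = 1/(3637003493/36531) = 36531/3637003493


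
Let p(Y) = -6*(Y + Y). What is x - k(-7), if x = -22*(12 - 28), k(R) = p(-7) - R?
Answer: 261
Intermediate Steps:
p(Y) = -12*Y
k(R) = 84 - R (k(R) = -12*(-7) - R = 84 - R)
x = 352 (x = -22*(-16) = 352)
x - k(-7) = 352 - (84 - 1*(-7)) = 352 - (84 + 7) = 352 - 1*91 = 352 - 91 = 261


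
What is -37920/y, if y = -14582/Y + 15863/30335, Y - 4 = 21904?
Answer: 4200140417600/15803061 ≈ 2.6578e+5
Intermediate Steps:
Y = 21908 (Y = 4 + 21904 = 21908)
y = -47409183/332289590 (y = -14582/21908 + 15863/30335 = -14582*1/21908 + 15863*(1/30335) = -7291/10954 + 15863/30335 = -47409183/332289590 ≈ -0.14267)
-37920/y = -37920/(-47409183/332289590) = -37920*(-332289590/47409183) = 4200140417600/15803061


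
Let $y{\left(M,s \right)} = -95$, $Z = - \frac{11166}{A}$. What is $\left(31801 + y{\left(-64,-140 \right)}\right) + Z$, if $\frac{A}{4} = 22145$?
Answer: $\frac{1404253157}{44290} \approx 31706.0$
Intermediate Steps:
$A = 88580$ ($A = 4 \cdot 22145 = 88580$)
$Z = - \frac{5583}{44290}$ ($Z = - \frac{11166}{88580} = \left(-11166\right) \frac{1}{88580} = - \frac{5583}{44290} \approx -0.12606$)
$\left(31801 + y{\left(-64,-140 \right)}\right) + Z = \left(31801 - 95\right) - \frac{5583}{44290} = 31706 - \frac{5583}{44290} = \frac{1404253157}{44290}$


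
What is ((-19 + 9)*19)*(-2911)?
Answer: 553090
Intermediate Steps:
((-19 + 9)*19)*(-2911) = -10*19*(-2911) = -190*(-2911) = 553090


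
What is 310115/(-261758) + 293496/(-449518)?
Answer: -108113600269/58832466322 ≈ -1.8377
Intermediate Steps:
310115/(-261758) + 293496/(-449518) = 310115*(-1/261758) + 293496*(-1/449518) = -310115/261758 - 146748/224759 = -108113600269/58832466322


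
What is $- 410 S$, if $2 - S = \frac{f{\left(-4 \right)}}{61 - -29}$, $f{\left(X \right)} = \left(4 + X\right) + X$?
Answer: $- \frac{7544}{9} \approx -838.22$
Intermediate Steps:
$f{\left(X \right)} = 4 + 2 X$
$S = \frac{92}{45}$ ($S = 2 - \frac{4 + 2 \left(-4\right)}{61 - -29} = 2 - \frac{4 - 8}{61 + 29} = 2 - - \frac{4}{90} = 2 - \left(-4\right) \frac{1}{90} = 2 - - \frac{2}{45} = 2 + \frac{2}{45} = \frac{92}{45} \approx 2.0444$)
$- 410 S = \left(-410\right) \frac{92}{45} = - \frac{7544}{9}$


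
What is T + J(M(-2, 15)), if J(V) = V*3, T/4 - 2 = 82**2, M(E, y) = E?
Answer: 26898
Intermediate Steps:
T = 26904 (T = 8 + 4*82**2 = 8 + 4*6724 = 8 + 26896 = 26904)
J(V) = 3*V
T + J(M(-2, 15)) = 26904 + 3*(-2) = 26904 - 6 = 26898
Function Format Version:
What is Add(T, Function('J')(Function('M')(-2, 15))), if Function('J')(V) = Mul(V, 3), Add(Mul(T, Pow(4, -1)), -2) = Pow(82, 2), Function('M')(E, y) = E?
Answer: 26898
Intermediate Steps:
T = 26904 (T = Add(8, Mul(4, Pow(82, 2))) = Add(8, Mul(4, 6724)) = Add(8, 26896) = 26904)
Function('J')(V) = Mul(3, V)
Add(T, Function('J')(Function('M')(-2, 15))) = Add(26904, Mul(3, -2)) = Add(26904, -6) = 26898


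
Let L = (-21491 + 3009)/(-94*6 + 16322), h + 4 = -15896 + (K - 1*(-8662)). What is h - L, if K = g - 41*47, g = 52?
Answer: -71792086/7879 ≈ -9111.8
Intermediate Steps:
K = -1875 (K = 52 - 41*47 = 52 - 1927 = -1875)
h = -9113 (h = -4 + (-15896 + (-1875 - 1*(-8662))) = -4 + (-15896 + (-1875 + 8662)) = -4 + (-15896 + 6787) = -4 - 9109 = -9113)
L = -9241/7879 (L = -18482/(-564 + 16322) = -18482/15758 = -18482*1/15758 = -9241/7879 ≈ -1.1729)
h - L = -9113 - 1*(-9241/7879) = -9113 + 9241/7879 = -71792086/7879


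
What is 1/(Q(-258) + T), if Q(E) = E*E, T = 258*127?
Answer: 1/99330 ≈ 1.0067e-5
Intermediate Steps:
T = 32766
Q(E) = E²
1/(Q(-258) + T) = 1/((-258)² + 32766) = 1/(66564 + 32766) = 1/99330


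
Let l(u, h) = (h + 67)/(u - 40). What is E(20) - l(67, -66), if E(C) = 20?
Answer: 539/27 ≈ 19.963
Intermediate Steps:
l(u, h) = (67 + h)/(-40 + u)
E(20) - l(67, -66) = 20 - (67 - 66)/(-40 + 67) = 20 - 1/27 = 539/27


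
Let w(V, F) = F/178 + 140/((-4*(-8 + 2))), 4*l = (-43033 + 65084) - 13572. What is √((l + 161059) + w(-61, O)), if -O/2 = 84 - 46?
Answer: √46532941293/534 ≈ 403.96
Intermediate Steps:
l = 8479/4 (l = ((-43033 + 65084) - 13572)/4 = (22051 - 13572)/4 = (¼)*8479 = 8479/4 ≈ 2119.8)
O = -76 (O = -2*(84 - 46) = -2*38 = -76)
w(V, F) = 35/6 + F/178 (w(V, F) = F*(1/178) + 140/((-4*(-6))) = F/178 + 140/24 = F/178 + 140*(1/24) = F/178 + 35/6 = 35/6 + F/178)
√((l + 161059) + w(-61, O)) = √((8479/4 + 161059) + (35/6 + (1/178)*(-76))) = √(652715/4 + (35/6 - 38/89)) = √(652715/4 + 2887/534) = √(174280679/1068) = √46532941293/534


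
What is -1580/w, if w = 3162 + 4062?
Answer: -395/1806 ≈ -0.21872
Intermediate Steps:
w = 7224
-1580/w = -1580/7224 = -1580*1/7224 = -395/1806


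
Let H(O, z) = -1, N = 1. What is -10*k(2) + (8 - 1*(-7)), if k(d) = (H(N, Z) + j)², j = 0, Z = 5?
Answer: 5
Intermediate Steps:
k(d) = 1 (k(d) = (-1 + 0)² = (-1)² = 1)
-10*k(2) + (8 - 1*(-7)) = -10*1 + (8 - 1*(-7)) = -10 + (8 + 7) = -10 + 15 = 5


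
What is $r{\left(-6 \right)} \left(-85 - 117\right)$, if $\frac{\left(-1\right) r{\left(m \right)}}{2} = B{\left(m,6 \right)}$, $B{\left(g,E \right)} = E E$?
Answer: $14544$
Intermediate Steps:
$B{\left(g,E \right)} = E^{2}$
$r{\left(m \right)} = -72$ ($r{\left(m \right)} = - 2 \cdot 6^{2} = \left(-2\right) 36 = -72$)
$r{\left(-6 \right)} \left(-85 - 117\right) = - 72 \left(-85 - 117\right) = \left(-72\right) \left(-202\right) = 14544$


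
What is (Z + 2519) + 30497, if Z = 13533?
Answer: 46549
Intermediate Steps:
(Z + 2519) + 30497 = (13533 + 2519) + 30497 = 16052 + 30497 = 46549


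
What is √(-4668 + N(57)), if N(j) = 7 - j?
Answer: I*√4718 ≈ 68.688*I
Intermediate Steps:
√(-4668 + N(57)) = √(-4668 + (7 - 1*57)) = √(-4668 + (7 - 57)) = √(-4668 - 50) = √(-4718) = I*√4718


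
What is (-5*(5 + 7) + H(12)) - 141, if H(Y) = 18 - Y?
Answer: -195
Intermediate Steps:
(-5*(5 + 7) + H(12)) - 141 = (-5*(5 + 7) + (18 - 1*12)) - 141 = (-5*12 + (18 - 12)) - 141 = (-60 + 6) - 141 = -54 - 141 = -195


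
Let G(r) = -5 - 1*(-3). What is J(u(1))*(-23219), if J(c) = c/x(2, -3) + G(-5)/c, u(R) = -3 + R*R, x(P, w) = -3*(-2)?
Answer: -46438/3 ≈ -15479.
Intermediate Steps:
x(P, w) = 6
G(r) = -2 (G(r) = -5 + 3 = -2)
u(R) = -3 + R**2
J(c) = -2/c + c/6 (J(c) = c/6 - 2/c = -2/c + c/6)
J(u(1))*(-23219) = (-2/(-3 + 1**2) + (-3 + 1**2)/6)*(-23219) = (-2/(-3 + 1) + (-3 + 1)/6)*(-23219) = (-2/(-2) + (1/6)*(-2))*(-23219) = (-2*(-1/2) - 1/3)*(-23219) = (1 - 1/3)*(-23219) = (2/3)*(-23219) = -46438/3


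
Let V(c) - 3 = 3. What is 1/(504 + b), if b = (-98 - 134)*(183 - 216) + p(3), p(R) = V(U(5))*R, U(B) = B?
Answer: 1/8178 ≈ 0.00012228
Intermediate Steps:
V(c) = 6 (V(c) = 3 + 3 = 6)
p(R) = 6*R
b = 7674 (b = (-98 - 134)*(183 - 216) + 6*3 = -232*(-33) + 18 = 7656 + 18 = 7674)
1/(504 + b) = 1/(504 + 7674) = 1/8178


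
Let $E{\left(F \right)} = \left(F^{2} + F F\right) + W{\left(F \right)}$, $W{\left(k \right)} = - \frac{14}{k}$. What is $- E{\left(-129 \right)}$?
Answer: $- \frac{4293392}{129} \approx -33282.0$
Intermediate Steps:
$E{\left(F \right)} = - \frac{14}{F} + 2 F^{2}$ ($E{\left(F \right)} = \left(F^{2} + F F\right) - \frac{14}{F} = \left(F^{2} + F^{2}\right) - \frac{14}{F} = 2 F^{2} - \frac{14}{F} = - \frac{14}{F} + 2 F^{2}$)
$- E{\left(-129 \right)} = - \frac{2 \left(-7 + \left(-129\right)^{3}\right)}{-129} = - \frac{2 \left(-1\right) \left(-7 - 2146689\right)}{129} = - \frac{2 \left(-1\right) \left(-2146696\right)}{129} = \left(-1\right) \frac{4293392}{129} = - \frac{4293392}{129}$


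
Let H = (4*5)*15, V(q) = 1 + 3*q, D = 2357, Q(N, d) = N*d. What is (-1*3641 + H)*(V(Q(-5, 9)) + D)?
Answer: -7427043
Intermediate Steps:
H = 300 (H = 20*15 = 300)
(-1*3641 + H)*(V(Q(-5, 9)) + D) = (-1*3641 + 300)*((1 + 3*(-5*9)) + 2357) = (-3641 + 300)*((1 + 3*(-45)) + 2357) = -3341*((1 - 135) + 2357) = -3341*(-134 + 2357) = -3341*2223 = -7427043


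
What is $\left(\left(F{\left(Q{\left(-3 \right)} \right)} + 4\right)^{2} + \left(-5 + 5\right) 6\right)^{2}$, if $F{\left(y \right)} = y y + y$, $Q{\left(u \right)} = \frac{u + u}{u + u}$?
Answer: $1296$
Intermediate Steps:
$Q{\left(u \right)} = 1$ ($Q{\left(u \right)} = \frac{2 u}{2 u} = 2 u \frac{1}{2 u} = 1$)
$F{\left(y \right)} = y + y^{2}$ ($F{\left(y \right)} = y^{2} + y = y + y^{2}$)
$\left(\left(F{\left(Q{\left(-3 \right)} \right)} + 4\right)^{2} + \left(-5 + 5\right) 6\right)^{2} = \left(\left(1 \left(1 + 1\right) + 4\right)^{2} + \left(-5 + 5\right) 6\right)^{2} = \left(\left(1 \cdot 2 + 4\right)^{2} + 0 \cdot 6\right)^{2} = \left(\left(2 + 4\right)^{2} + 0\right)^{2} = \left(6^{2} + 0\right)^{2} = \left(36 + 0\right)^{2} = 36^{2} = 1296$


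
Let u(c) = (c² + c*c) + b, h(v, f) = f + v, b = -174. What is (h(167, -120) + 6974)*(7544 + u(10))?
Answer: 53148970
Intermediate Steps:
u(c) = -174 + 2*c² (u(c) = (c² + c*c) - 174 = (c² + c²) - 174 = 2*c² - 174 = -174 + 2*c²)
(h(167, -120) + 6974)*(7544 + u(10)) = ((-120 + 167) + 6974)*(7544 + (-174 + 2*10²)) = (47 + 6974)*(7544 + (-174 + 2*100)) = 7021*(7544 + (-174 + 200)) = 7021*(7544 + 26) = 7021*7570 = 53148970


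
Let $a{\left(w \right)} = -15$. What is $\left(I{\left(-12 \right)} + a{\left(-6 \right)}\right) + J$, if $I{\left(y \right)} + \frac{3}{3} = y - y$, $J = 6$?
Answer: $-10$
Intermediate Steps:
$I{\left(y \right)} = -1$ ($I{\left(y \right)} = -1 + \left(y - y\right) = -1 + 0 = -1$)
$\left(I{\left(-12 \right)} + a{\left(-6 \right)}\right) + J = \left(-1 - 15\right) + 6 = -16 + 6 = -10$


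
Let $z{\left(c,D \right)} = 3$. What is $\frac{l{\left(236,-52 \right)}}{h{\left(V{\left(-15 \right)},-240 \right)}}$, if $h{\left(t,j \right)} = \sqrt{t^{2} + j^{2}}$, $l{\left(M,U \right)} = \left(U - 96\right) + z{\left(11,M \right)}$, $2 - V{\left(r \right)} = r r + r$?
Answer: $- \frac{145 \sqrt{394}}{6304} \approx -0.45656$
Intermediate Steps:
$V{\left(r \right)} = 2 - r - r^{2}$ ($V{\left(r \right)} = 2 - \left(r r + r\right) = 2 - \left(r^{2} + r\right) = 2 - \left(r + r^{2}\right) = 2 - r - r^{2}$)
$l{\left(M,U \right)} = -93 + U$ ($l{\left(M,U \right)} = \left(U - 96\right) + 3 = \left(-96 + U\right) + 3 = -93 + U$)
$h{\left(t,j \right)} = \sqrt{j^{2} + t^{2}}$
$\frac{l{\left(236,-52 \right)}}{h{\left(V{\left(-15 \right)},-240 \right)}} = \frac{-93 - 52}{\sqrt{\left(-240\right)^{2} + \left(2 - -15 - \left(-15\right)^{2}\right)^{2}}} = - \frac{145}{\sqrt{57600 + \left(2 + 15 - 225\right)^{2}}} = - \frac{145}{\sqrt{57600 + \left(-208\right)^{2}}} = - \frac{145}{\sqrt{57600 + 43264}} = - \frac{145}{\sqrt{100864}} = - \frac{145}{16 \sqrt{394}} = - 145 \frac{\sqrt{394}}{6304} = - \frac{145 \sqrt{394}}{6304}$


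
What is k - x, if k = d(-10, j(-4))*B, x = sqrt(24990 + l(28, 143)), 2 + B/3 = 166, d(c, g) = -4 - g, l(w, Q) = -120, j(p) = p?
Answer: -sqrt(24870) ≈ -157.70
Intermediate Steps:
B = 492 (B = -6 + 3*166 = -6 + 498 = 492)
x = sqrt(24870) (x = sqrt(24990 - 120) = sqrt(24870) ≈ 157.70)
k = 0 (k = (-4 - 1*(-4))*492 = (-4 + 4)*492 = 0*492 = 0)
k - x = 0 - sqrt(24870) = -sqrt(24870)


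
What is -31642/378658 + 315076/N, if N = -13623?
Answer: -59868553487/2579228967 ≈ -23.212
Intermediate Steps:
-31642/378658 + 315076/N = -31642/378658 + 315076/(-13623) = -31642*1/378658 + 315076*(-1/13623) = -15821/189329 - 315076/13623 = -59868553487/2579228967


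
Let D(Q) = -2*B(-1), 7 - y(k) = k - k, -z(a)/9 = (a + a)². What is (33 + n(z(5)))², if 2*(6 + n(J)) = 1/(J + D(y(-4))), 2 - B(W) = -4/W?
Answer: 2340914689/3211264 ≈ 728.97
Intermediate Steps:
B(W) = 2 + 4/W (B(W) = 2 - (-4)/W = 2 + 4/W)
z(a) = -36*a² (z(a) = -9*(a + a)² = -9*4*a² = -36*a²)
y(k) = 7 (y(k) = 7 - (k - k) = 7 - 1*0 = 7 + 0 = 7)
D(Q) = 4 (D(Q) = -2*(2 + 4/(-1)) = -2*(2 + 4*(-1)) = -2*(2 - 4) = -2*(-2) = 4)
n(J) = -6 + 1/(2*(4 + J)) (n(J) = -6 + 1/(2*(J + 4)) = -6 + 1/(2*(4 + J)))
(33 + n(z(5)))² = (33 + (-47 - (-432)*5²)/(2*(4 - 36*5²)))² = (33 + (-47 - (-432)*25)/(2*(4 - 36*25)))² = (33 + (-47 - 12*(-900))/(2*(4 - 900)))² = (33 + (½)*(-47 + 10800)/(-896))² = (33 + (½)*(-1/896)*10753)² = (33 - 10753/1792)² = (48383/1792)² = 2340914689/3211264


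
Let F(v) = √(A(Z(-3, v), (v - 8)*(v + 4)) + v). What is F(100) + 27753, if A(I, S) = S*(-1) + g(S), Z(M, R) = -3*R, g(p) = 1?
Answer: 27753 + I*√9467 ≈ 27753.0 + 97.298*I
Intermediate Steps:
A(I, S) = 1 - S (A(I, S) = S*(-1) + 1 = -S + 1 = 1 - S)
F(v) = √(1 + v - (-8 + v)*(4 + v)) (F(v) = √((1 - (v - 8)*(v + 4)) + v) = √((1 - (-8 + v)*(4 + v)) + v) = √(1 + v - (-8 + v)*(4 + v)))
F(100) + 27753 = √(33 - 1*100² + 5*100) + 27753 = √(33 - 1*10000 + 500) + 27753 = √(33 - 10000 + 500) + 27753 = √(-9467) + 27753 = I*√9467 + 27753 = 27753 + I*√9467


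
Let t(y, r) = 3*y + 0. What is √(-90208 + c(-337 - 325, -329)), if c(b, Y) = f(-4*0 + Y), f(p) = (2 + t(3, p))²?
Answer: I*√90087 ≈ 300.15*I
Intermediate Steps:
t(y, r) = 3*y
f(p) = 121 (f(p) = (2 + 3*3)² = (2 + 9)² = 11² = 121)
c(b, Y) = 121
√(-90208 + c(-337 - 325, -329)) = √(-90208 + 121) = √(-90087) = I*√90087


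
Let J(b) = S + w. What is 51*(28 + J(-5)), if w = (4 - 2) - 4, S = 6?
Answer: 1632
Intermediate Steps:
w = -2 (w = 2 - 4 = -2)
J(b) = 4 (J(b) = 6 - 2 = 4)
51*(28 + J(-5)) = 51*(28 + 4) = 51*32 = 1632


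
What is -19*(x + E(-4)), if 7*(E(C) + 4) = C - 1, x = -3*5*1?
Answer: 2622/7 ≈ 374.57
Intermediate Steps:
x = -15 (x = -15*1 = -15)
E(C) = -29/7 + C/7 (E(C) = -4 + (C - 1)/7 = -4 + (-1 + C)/7 = -4 + (-1/7 + C/7) = -29/7 + C/7)
-19*(x + E(-4)) = -19*(-15 + (-29/7 + (1/7)*(-4))) = -19*(-15 + (-29/7 - 4/7)) = -19*(-15 - 33/7) = -19*(-138/7) = 2622/7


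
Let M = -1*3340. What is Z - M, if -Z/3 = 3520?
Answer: -7220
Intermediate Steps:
Z = -10560 (Z = -3*3520 = -10560)
M = -3340
Z - M = -10560 - 1*(-3340) = -10560 + 3340 = -7220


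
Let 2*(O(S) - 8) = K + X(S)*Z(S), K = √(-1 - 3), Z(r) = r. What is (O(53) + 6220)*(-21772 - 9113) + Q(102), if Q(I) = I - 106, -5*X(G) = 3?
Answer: -383721425/2 - 30885*I ≈ -1.9186e+8 - 30885.0*I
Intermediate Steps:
X(G) = -⅗ (X(G) = -⅕*3 = -⅗)
K = 2*I (K = √(-4) = 2*I ≈ 2.0*I)
Q(I) = -106 + I
O(S) = 8 + I - 3*S/10 (O(S) = 8 + (2*I - 3*S/5)/2 = 8 + (I - 3*S/10) = 8 + I - 3*S/10)
(O(53) + 6220)*(-21772 - 9113) + Q(102) = ((8 + I - 3/10*53) + 6220)*(-21772 - 9113) + (-106 + 102) = ((8 + I - 159/10) + 6220)*(-30885) - 4 = ((-79/10 + I) + 6220)*(-30885) - 4 = (62121/10 + I)*(-30885) - 4 = (-383721417/2 - 30885*I) - 4 = -383721425/2 - 30885*I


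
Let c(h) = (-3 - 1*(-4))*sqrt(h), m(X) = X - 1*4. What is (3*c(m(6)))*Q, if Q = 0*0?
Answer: 0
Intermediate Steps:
m(X) = -4 + X (m(X) = X - 4 = -4 + X)
c(h) = sqrt(h) (c(h) = (-3 + 4)*sqrt(h) = 1*sqrt(h) = sqrt(h))
Q = 0
(3*c(m(6)))*Q = (3*sqrt(-4 + 6))*0 = (3*sqrt(2))*0 = 0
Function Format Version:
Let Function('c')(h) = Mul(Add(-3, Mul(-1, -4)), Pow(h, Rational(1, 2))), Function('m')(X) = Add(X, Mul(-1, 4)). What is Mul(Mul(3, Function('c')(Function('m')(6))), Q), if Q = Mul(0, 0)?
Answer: 0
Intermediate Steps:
Function('m')(X) = Add(-4, X) (Function('m')(X) = Add(X, -4) = Add(-4, X))
Function('c')(h) = Pow(h, Rational(1, 2)) (Function('c')(h) = Mul(Add(-3, 4), Pow(h, Rational(1, 2))) = Mul(1, Pow(h, Rational(1, 2))) = Pow(h, Rational(1, 2)))
Q = 0
Mul(Mul(3, Function('c')(Function('m')(6))), Q) = Mul(Mul(3, Pow(Add(-4, 6), Rational(1, 2))), 0) = Mul(Mul(3, Pow(2, Rational(1, 2))), 0) = 0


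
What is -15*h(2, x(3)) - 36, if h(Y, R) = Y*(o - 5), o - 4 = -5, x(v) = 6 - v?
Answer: 144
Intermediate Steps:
o = -1 (o = 4 - 5 = -1)
h(Y, R) = -6*Y (h(Y, R) = Y*(-1 - 5) = Y*(-6) = -6*Y)
-15*h(2, x(3)) - 36 = -(-90)*2 - 36 = -15*(-12) - 36 = 180 - 36 = 144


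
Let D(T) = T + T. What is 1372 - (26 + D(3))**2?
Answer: 348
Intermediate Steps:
D(T) = 2*T
1372 - (26 + D(3))**2 = 1372 - (26 + 2*3)**2 = 1372 - (26 + 6)**2 = 1372 - 1*32**2 = 1372 - 1*1024 = 1372 - 1024 = 348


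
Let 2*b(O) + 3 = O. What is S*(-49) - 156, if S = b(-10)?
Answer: 325/2 ≈ 162.50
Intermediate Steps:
b(O) = -3/2 + O/2
S = -13/2 (S = -3/2 + (½)*(-10) = -3/2 - 5 = -13/2 ≈ -6.5000)
S*(-49) - 156 = -13/2*(-49) - 156 = 637/2 - 156 = 325/2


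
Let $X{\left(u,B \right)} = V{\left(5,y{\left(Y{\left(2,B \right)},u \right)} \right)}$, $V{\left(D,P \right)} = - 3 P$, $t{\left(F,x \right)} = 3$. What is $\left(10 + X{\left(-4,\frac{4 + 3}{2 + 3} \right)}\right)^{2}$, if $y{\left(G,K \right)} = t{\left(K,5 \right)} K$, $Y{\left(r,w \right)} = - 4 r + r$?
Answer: $2116$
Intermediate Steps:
$Y{\left(r,w \right)} = - 3 r$
$y{\left(G,K \right)} = 3 K$
$X{\left(u,B \right)} = - 9 u$ ($X{\left(u,B \right)} = - 3 \cdot 3 u = - 9 u$)
$\left(10 + X{\left(-4,\frac{4 + 3}{2 + 3} \right)}\right)^{2} = \left(10 - -36\right)^{2} = \left(10 + 36\right)^{2} = 46^{2} = 2116$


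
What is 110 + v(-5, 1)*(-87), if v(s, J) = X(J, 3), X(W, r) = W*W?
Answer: 23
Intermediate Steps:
X(W, r) = W**2
v(s, J) = J**2
110 + v(-5, 1)*(-87) = 110 + 1**2*(-87) = 110 + 1*(-87) = 110 - 87 = 23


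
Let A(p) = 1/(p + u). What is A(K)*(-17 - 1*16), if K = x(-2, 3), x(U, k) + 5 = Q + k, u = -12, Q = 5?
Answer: 11/3 ≈ 3.6667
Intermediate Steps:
x(U, k) = k (x(U, k) = -5 + (5 + k) = k)
K = 3
A(p) = 1/(-12 + p) (A(p) = 1/(p - 12) = 1/(-12 + p))
A(K)*(-17 - 1*16) = (-17 - 1*16)/(-12 + 3) = (-17 - 16)/(-9) = -⅑*(-33) = 11/3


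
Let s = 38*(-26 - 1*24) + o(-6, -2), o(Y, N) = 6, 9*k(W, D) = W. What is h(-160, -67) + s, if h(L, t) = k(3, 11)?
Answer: -5681/3 ≈ -1893.7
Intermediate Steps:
k(W, D) = W/9
h(L, t) = ⅓ (h(L, t) = (⅑)*3 = ⅓)
s = -1894 (s = 38*(-26 - 1*24) + 6 = 38*(-26 - 24) + 6 = 38*(-50) + 6 = -1900 + 6 = -1894)
h(-160, -67) + s = ⅓ - 1894 = -5681/3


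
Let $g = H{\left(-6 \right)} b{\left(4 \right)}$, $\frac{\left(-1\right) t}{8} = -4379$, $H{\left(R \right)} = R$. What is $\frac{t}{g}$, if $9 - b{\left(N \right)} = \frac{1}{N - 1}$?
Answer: $- \frac{8758}{13} \approx -673.69$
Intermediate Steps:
$b{\left(N \right)} = 9 - \frac{1}{-1 + N}$ ($b{\left(N \right)} = 9 - \frac{1}{N - 1} = 9 - \frac{1}{-1 + N}$)
$t = 35032$ ($t = \left(-8\right) \left(-4379\right) = 35032$)
$g = -52$ ($g = - 6 \frac{-10 + 9 \cdot 4}{-1 + 4} = - 6 \frac{-10 + 36}{3} = - 6 \cdot \frac{1}{3} \cdot 26 = \left(-6\right) \frac{26}{3} = -52$)
$\frac{t}{g} = \frac{35032}{-52} = 35032 \left(- \frac{1}{52}\right) = - \frac{8758}{13}$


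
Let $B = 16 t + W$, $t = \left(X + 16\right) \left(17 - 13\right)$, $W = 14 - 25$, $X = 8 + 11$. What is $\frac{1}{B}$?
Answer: $\frac{1}{2229} \approx 0.00044863$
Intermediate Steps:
$X = 19$
$W = -11$ ($W = 14 - 25 = -11$)
$t = 140$ ($t = \left(19 + 16\right) \left(17 - 13\right) = 35 \cdot 4 = 140$)
$B = 2229$ ($B = 16 \cdot 140 - 11 = 2240 - 11 = 2229$)
$\frac{1}{B} = \frac{1}{2229}$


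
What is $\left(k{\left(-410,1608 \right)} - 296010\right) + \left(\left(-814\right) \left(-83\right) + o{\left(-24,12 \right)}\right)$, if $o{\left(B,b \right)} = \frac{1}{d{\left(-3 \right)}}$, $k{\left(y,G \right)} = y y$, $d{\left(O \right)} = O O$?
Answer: $- \frac{543131}{9} \approx -60348.0$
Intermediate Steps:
$d{\left(O \right)} = O^{2}$
$k{\left(y,G \right)} = y^{2}$
$o{\left(B,b \right)} = \frac{1}{9}$ ($o{\left(B,b \right)} = \frac{1}{\left(-3\right)^{2}} = \frac{1}{9}$)
$\left(k{\left(-410,1608 \right)} - 296010\right) + \left(\left(-814\right) \left(-83\right) + o{\left(-24,12 \right)}\right) = \left(\left(-410\right)^{2} - 296010\right) + \left(\left(-814\right) \left(-83\right) + \frac{1}{9}\right) = \left(168100 - 296010\right) + \left(67562 + \frac{1}{9}\right) = -127910 + \frac{608059}{9} = - \frac{543131}{9}$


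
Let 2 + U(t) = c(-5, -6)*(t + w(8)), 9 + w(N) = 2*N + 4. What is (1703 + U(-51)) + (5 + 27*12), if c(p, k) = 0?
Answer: 2030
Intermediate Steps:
w(N) = -5 + 2*N (w(N) = -9 + (2*N + 4) = -9 + (4 + 2*N) = -5 + 2*N)
U(t) = -2 (U(t) = -2 + 0*(t + (-5 + 2*8)) = -2 + 0*(t + (-5 + 16)) = -2 + 0*(t + 11) = -2 + 0*(11 + t) = -2 + 0 = -2)
(1703 + U(-51)) + (5 + 27*12) = (1703 - 2) + (5 + 27*12) = 1701 + (5 + 324) = 1701 + 329 = 2030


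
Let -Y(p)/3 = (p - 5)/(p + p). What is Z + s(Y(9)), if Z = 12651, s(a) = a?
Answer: 37951/3 ≈ 12650.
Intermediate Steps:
Y(p) = -3*(-5 + p)/(2*p) (Y(p) = -3*(p - 5)/(p + p) = -3*(-5 + p)/(2*p))
Z + s(Y(9)) = 12651 + (3/2)*(5 - 1*9)/9 = 12651 + (3/2)*(⅑)*(5 - 9) = 12651 + (3/2)*(⅑)*(-4) = 12651 - ⅔ = 37951/3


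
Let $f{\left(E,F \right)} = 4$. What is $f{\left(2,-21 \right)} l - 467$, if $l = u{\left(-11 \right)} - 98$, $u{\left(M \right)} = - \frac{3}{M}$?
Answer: $- \frac{9437}{11} \approx -857.91$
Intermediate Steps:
$l = - \frac{1075}{11}$ ($l = - \frac{3}{-11} - 98 = \left(-3\right) \left(- \frac{1}{11}\right) - 98 = \frac{3}{11} - 98 = - \frac{1075}{11} \approx -97.727$)
$f{\left(2,-21 \right)} l - 467 = 4 \left(- \frac{1075}{11}\right) - 467 = - \frac{4300}{11} - 467 = - \frac{9437}{11}$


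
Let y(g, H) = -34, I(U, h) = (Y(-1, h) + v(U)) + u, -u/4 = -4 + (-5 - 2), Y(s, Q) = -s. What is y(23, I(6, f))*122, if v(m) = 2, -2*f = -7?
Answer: -4148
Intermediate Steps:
f = 7/2 (f = -½*(-7) = 7/2 ≈ 3.5000)
u = 44 (u = -4*(-4 + (-5 - 2)) = -4*(-4 - 7) = -4*(-11) = 44)
I(U, h) = 47 (I(U, h) = (-1*(-1) + 2) + 44 = (1 + 2) + 44 = 3 + 44 = 47)
y(23, I(6, f))*122 = -34*122 = -4148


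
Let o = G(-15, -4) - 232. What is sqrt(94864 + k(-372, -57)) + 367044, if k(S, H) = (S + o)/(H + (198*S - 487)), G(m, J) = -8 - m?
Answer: 367044 + sqrt(5222870772574)/7420 ≈ 3.6735e+5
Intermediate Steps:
o = -225 (o = (-8 - 1*(-15)) - 232 = (-8 + 15) - 232 = 7 - 232 = -225)
k(S, H) = (-225 + S)/(-487 + H + 198*S) (k(S, H) = (S - 225)/(H + (198*S - 487)) = (-225 + S)/(H + (-487 + 198*S)) = (-225 + S)/(-487 + H + 198*S))
sqrt(94864 + k(-372, -57)) + 367044 = sqrt(94864 + (-225 - 372)/(-487 - 57 + 198*(-372))) + 367044 = sqrt(94864 - 597/(-487 - 57 - 73656)) + 367044 = sqrt(94864 - 597/(-74200)) + 367044 = sqrt(94864 - 1/74200*(-597)) + 367044 = sqrt(94864 + 597/74200) + 367044 = sqrt(7038909397/74200) + 367044 = sqrt(5222870772574)/7420 + 367044 = 367044 + sqrt(5222870772574)/7420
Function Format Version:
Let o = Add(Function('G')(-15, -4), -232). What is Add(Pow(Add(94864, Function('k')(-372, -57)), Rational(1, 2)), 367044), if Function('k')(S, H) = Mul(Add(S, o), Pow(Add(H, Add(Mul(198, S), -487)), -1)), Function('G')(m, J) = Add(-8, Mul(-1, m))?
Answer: Add(367044, Mul(Rational(1, 7420), Pow(5222870772574, Rational(1, 2)))) ≈ 3.6735e+5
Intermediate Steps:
o = -225 (o = Add(Add(-8, Mul(-1, -15)), -232) = Add(Add(-8, 15), -232) = Add(7, -232) = -225)
Function('k')(S, H) = Mul(Pow(Add(-487, H, Mul(198, S)), -1), Add(-225, S)) (Function('k')(S, H) = Mul(Add(S, -225), Pow(Add(H, Add(Mul(198, S), -487)), -1)) = Mul(Add(-225, S), Pow(Add(H, Add(-487, Mul(198, S))), -1)) = Mul(Add(-225, S), Pow(Add(-487, H, Mul(198, S)), -1)) = Mul(Pow(Add(-487, H, Mul(198, S)), -1), Add(-225, S)))
Add(Pow(Add(94864, Function('k')(-372, -57)), Rational(1, 2)), 367044) = Add(Pow(Add(94864, Mul(Pow(Add(-487, -57, Mul(198, -372)), -1), Add(-225, -372))), Rational(1, 2)), 367044) = Add(Pow(Add(94864, Mul(Pow(Add(-487, -57, -73656), -1), -597)), Rational(1, 2)), 367044) = Add(Pow(Add(94864, Mul(Pow(-74200, -1), -597)), Rational(1, 2)), 367044) = Add(Pow(Add(94864, Mul(Rational(-1, 74200), -597)), Rational(1, 2)), 367044) = Add(Pow(Add(94864, Rational(597, 74200)), Rational(1, 2)), 367044) = Add(Pow(Rational(7038909397, 74200), Rational(1, 2)), 367044) = Add(Mul(Rational(1, 7420), Pow(5222870772574, Rational(1, 2))), 367044) = Add(367044, Mul(Rational(1, 7420), Pow(5222870772574, Rational(1, 2))))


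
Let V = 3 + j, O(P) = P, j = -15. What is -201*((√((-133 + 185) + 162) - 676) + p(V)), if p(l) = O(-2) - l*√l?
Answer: 136278 - 201*√214 - 4824*I*√3 ≈ 1.3334e+5 - 8355.4*I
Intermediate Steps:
V = -12 (V = 3 - 15 = -12)
p(l) = -2 - l^(3/2) (p(l) = -2 - l*√l = -2 - l^(3/2))
-201*((√((-133 + 185) + 162) - 676) + p(V)) = -201*((√((-133 + 185) + 162) - 676) + (-2 - (-12)^(3/2))) = -201*((√(52 + 162) - 676) + (-2 - (-24)*I*√3)) = -201*((√214 - 676) + (-2 + 24*I*√3)) = -201*((-676 + √214) + (-2 + 24*I*√3)) = -201*(-678 + √214 + 24*I*√3) = 136278 - 201*√214 - 4824*I*√3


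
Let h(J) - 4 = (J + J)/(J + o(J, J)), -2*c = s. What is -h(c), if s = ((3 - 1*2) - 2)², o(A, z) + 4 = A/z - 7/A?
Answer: -82/21 ≈ -3.9048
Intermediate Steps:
o(A, z) = -4 - 7/A + A/z (o(A, z) = -4 + (A/z - 7/A) = -4 + (-7/A + A/z) = -4 - 7/A + A/z)
s = 1 (s = ((3 - 2) - 2)² = (1 - 2)² = (-1)² = 1)
c = -½ (c = -½*1 = -½ ≈ -0.50000)
h(J) = 4 + 2*J/(-3 + J - 7/J) (h(J) = 4 + (J + J)/(J + (-4 - 7/J + J/J)) = 4 + (2*J)/(J + (-4 - 7/J + 1)) = 4 + (2*J)/(J + (-3 - 7/J)) = 4 + (2*J)/(-3 + J - 7/J) = 4 + 2*J/(-3 + J - 7/J))
-h(c) = -2*(-14 - 6*(-½) + 3*(-½)²)/(-7 - (-3 - ½)/2) = -2*(-14 + 3 + 3*(¼))/(-7 - ½*(-7/2)) = -2*(-14 + 3 + ¾)/(-7 + 7/4) = -2*(-41)/((-21/4)*4) = -2*(-4)*(-41)/(21*4) = -1*82/21 = -82/21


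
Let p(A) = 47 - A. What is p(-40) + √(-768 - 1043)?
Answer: 87 + I*√1811 ≈ 87.0 + 42.556*I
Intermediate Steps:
p(-40) + √(-768 - 1043) = (47 - 1*(-40)) + √(-768 - 1043) = (47 + 40) + √(-1811) = 87 + I*√1811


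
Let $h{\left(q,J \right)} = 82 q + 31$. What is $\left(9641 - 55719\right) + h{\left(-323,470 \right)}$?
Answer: $-72533$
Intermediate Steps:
$h{\left(q,J \right)} = 31 + 82 q$
$\left(9641 - 55719\right) + h{\left(-323,470 \right)} = \left(9641 - 55719\right) + \left(31 + 82 \left(-323\right)\right) = -46078 + \left(31 - 26486\right) = -46078 - 26455 = -72533$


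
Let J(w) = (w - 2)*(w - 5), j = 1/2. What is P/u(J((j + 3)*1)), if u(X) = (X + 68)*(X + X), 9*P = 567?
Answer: -56/263 ≈ -0.21293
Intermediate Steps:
P = 63 (P = (⅑)*567 = 63)
j = ½ ≈ 0.50000
J(w) = (-5 + w)*(-2 + w) (J(w) = (-2 + w)*(-5 + w) = (-5 + w)*(-2 + w))
u(X) = 2*X*(68 + X) (u(X) = (68 + X)*(2*X) = 2*X*(68 + X))
P/u(J((j + 3)*1)) = 63/((2*(10 + ((½ + 3)*1)² - 7*(½ + 3))*(68 + (10 + ((½ + 3)*1)² - 7*(½ + 3))))) = 63/((2*(10 + ((7/2)*1)² - 49/2)*(68 + (10 + ((7/2)*1)² - 49/2)))) = 63/((2*(10 + (7/2)² - 7*7/2)*(68 + (10 + (7/2)² - 7*7/2)))) = 63/((2*(10 + 49/4 - 49/2)*(68 + (10 + 49/4 - 49/2)))) = 63/((2*(-9/4)*(68 - 9/4))) = 63/((2*(-9/4)*(263/4))) = 63/(-2367/8) = 63*(-8/2367) = -56/263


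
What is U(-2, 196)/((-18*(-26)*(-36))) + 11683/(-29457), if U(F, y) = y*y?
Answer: -3075128/1148823 ≈ -2.6768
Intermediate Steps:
U(F, y) = y**2
U(-2, 196)/((-18*(-26)*(-36))) + 11683/(-29457) = 196**2/((-18*(-26)*(-36))) + 11683/(-29457) = 38416/((468*(-36))) + 11683*(-1/29457) = 38416/(-16848) - 11683/29457 = 38416*(-1/16848) - 11683/29457 = -2401/1053 - 11683/29457 = -3075128/1148823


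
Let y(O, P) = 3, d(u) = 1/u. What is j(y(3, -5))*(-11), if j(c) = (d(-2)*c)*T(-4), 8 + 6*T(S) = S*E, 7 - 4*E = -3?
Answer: -99/2 ≈ -49.500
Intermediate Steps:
E = 5/2 (E = 7/4 - 1/4*(-3) = 7/4 + 3/4 = 5/2 ≈ 2.5000)
d(u) = 1/u
T(S) = -4/3 + 5*S/12 (T(S) = -4/3 + (S*(5/2))/6 = -4/3 + (5*S/2)/6 = -4/3 + 5*S/12)
j(c) = 3*c/2 (j(c) = (c/(-2))*(-4/3 + (5/12)*(-4)) = (-c/2)*(-4/3 - 5/3) = -c/2*(-3) = 3*c/2)
j(y(3, -5))*(-11) = ((3/2)*3)*(-11) = (9/2)*(-11) = -99/2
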